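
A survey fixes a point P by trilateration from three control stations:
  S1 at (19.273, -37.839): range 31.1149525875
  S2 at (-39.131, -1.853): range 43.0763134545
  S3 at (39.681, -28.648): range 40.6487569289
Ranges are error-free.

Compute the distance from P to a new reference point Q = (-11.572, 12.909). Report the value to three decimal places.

28.274

eq1: (x − 19.273)² + (y + 37.839)² = 31.1149525875²
eq2: (x + 39.131)² + (y + 1.853)² = 43.0763134545²
eq3: (x − 39.681)² + (y + 28.648)² = 40.6487569289²
eq1−eq3, eq1−eq2 (x²,y² cancel):
  40.816·x + 18.382·y = -92.129950
  -116.808·x + 71.972·y = -1155.998186
det = 40.816·71.972 − 18.382·-116.808 = 5084.773808
x = (-92.129950·71.972 − 18.382·-1155.998186) / 5084.773808 = 2.875011
y = (40.816·-1155.998186 − -92.129950·-116.808) / 5084.773808 = -11.395735
|P − Q| = √((2.875011 − -11.572)² + (-11.395735 − 12.909)²) = 28.274305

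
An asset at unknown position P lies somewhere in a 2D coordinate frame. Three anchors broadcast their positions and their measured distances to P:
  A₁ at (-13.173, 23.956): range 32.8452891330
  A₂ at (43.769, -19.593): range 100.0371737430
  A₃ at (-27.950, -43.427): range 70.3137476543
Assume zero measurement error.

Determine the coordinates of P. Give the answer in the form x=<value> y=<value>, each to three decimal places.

x=-46.013 y=24.527

eq1: (x + 13.173)² + (y − 23.956)² = 32.8452891330²
eq2: (x − 43.769)² + (y + 19.593)² = 100.0371737430²
eq3: (x + 27.950)² + (y + 43.427)² = 70.3137476543²
eq3−eq2, eq3−eq1 (x²,y² cancel):
  143.438·x + 47.668·y = -5430.908840
  29.554·x + 134.766·y = 1945.521127
det = 143.438·134.766 − 47.668·29.554 = 17921.785436
x = (-5430.908840·134.766 − 47.668·1945.521127) / 17921.785436 = -46.013326
y = (143.438·1945.521127 − -5430.908840·29.554) / 17921.785436 = 24.526950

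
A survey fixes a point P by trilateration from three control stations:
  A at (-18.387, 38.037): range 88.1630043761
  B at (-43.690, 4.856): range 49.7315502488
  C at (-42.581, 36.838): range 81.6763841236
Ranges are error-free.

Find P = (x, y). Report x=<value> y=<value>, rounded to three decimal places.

x=-49.188 y=-44.571

eq1: (x + 18.387)² + (y − 38.037)² = 88.1630043761²
eq2: (x + 43.690)² + (y − 4.856)² = 49.7315502488²
eq3: (x + 42.581)² + (y − 36.838)² = 81.6763841236²
eq1−eq2, eq1−eq3 (x²,y² cancel):
  -50.606·x − 66.362·y = 5446.989948
  -48.388·x − 2.398·y = 2486.968284
det = -50.606·-2.398 − -66.362·-48.388 = -3089.771268
x = (5446.989948·-2.398 − -66.362·2486.968284) / -3089.771268 = -49.187559
y = (-50.606·2486.968284 − 5446.989948·-48.388) / -3089.771268 = -44.570753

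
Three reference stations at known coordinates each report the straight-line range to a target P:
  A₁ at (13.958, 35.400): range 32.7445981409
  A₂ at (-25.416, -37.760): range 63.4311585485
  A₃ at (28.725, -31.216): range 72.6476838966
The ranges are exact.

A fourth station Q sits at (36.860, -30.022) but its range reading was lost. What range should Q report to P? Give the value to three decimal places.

77.181

eq1: (x − 13.958)² + (y − 35.400)² = 32.7445981409²
eq2: (x + 25.416)² + (y + 37.760)² = 63.4311585485²
eq3: (x − 28.725)² + (y + 31.216)² = 72.6476838966²
eq3−eq2, eq3−eq1 (x²,y² cancel):
  -108.282·x − 13.088·y = 1526.400476
  -29.534·x + 133.232·y = 3853.898751
det = -108.282·133.232 − -13.088·-29.534 = -14813.168416
x = (1526.400476·133.232 − -13.088·3853.898751) / -14813.168416 = -17.133756
y = (-108.282·3853.898751 − 1526.400476·-29.534) / -14813.168416 = 25.128125
|P − Q| = √((-17.133756 − 36.860)² + (25.128125 − -30.022)²) = 77.180710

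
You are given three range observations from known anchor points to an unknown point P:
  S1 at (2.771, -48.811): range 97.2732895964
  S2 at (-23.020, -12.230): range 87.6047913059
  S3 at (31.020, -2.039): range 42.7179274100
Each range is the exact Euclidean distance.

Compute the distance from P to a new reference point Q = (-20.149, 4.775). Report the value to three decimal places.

eq1: (x − 2.771)² + (y + 48.811)² = 97.2732895964²
eq2: (x + 23.020)² + (y + 12.230)² = 87.6047913059²
eq3: (x − 31.020)² + (y + 2.039)² = 42.7179274100²
eq1−eq3, eq1−eq2 (x²,y² cancel):
  56.498·x + 93.544·y = 6213.477306
  -51.582·x + 73.162·y = 76.794547
det = 56.498·73.162 − 93.544·-51.582 = 8958.693284
x = (6213.477306·73.162 − 93.544·76.794547) / 8958.693284 = 49.941073
y = (56.498·76.794547 − 6213.477306·-51.582) / 8958.693284 = 36.260012
|P − Q| = √((49.941073 − -20.149)² + (36.260012 − 4.775)²) = 76.836999

76.837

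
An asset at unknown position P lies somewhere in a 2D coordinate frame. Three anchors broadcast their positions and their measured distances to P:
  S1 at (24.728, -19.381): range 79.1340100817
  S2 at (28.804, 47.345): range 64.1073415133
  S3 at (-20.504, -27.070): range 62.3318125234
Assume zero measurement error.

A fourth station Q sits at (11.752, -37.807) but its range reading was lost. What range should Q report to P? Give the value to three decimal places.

eq1: (x − 24.728)² + (y + 19.381)² = 79.1340100817²
eq2: (x − 28.804)² + (y − 47.345)² = 64.1073415133²
eq3: (x + 20.504)² + (y + 27.070)² = 62.3318125234²
eq2−eq1, eq2−eq3 (x²,y² cancel):
  -8.152·x − 133.452·y = -4236.562612
  -98.616·x − 148.830·y = -1693.524142
det = -8.152·-148.830 − -133.452·-98.616 = -11947.240272
x = (-4236.562612·-148.830 − -133.452·-1693.524142) / -11947.240272 = -33.859152
y = (-8.152·-1693.524142 − -4236.562612·-98.616) / -11947.240272 = 33.814273
|P − Q| = √((-33.859152 − 11.752)² + (33.814273 − -37.807)²) = 84.911625

84.912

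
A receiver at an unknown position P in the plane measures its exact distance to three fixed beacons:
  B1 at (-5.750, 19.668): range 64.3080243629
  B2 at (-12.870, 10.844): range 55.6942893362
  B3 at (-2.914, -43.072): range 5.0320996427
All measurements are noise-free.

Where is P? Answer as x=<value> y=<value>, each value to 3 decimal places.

eq1: (x + 5.750)² + (y − 19.668)² = 64.3080243629²
eq2: (x + 12.870)² + (y − 10.844)² = 55.6942893362²
eq3: (x + 2.914)² + (y + 43.072)² = 5.0320996427²
eq2−eq1, eq2−eq3 (x²,y² cancel):
  14.240·x + 17.648·y = -897.004645
  19.912·x − 107.832·y = 4656.991182
det = 14.240·-107.832 − 17.648·19.912 = -1886.934656
x = (-897.004645·-107.832 − 17.648·4656.991182) / -1886.934656 = -7.705208
y = (14.240·4656.991182 − -897.004645·19.912) / -1886.934656 = -44.610295

x=-7.705 y=-44.610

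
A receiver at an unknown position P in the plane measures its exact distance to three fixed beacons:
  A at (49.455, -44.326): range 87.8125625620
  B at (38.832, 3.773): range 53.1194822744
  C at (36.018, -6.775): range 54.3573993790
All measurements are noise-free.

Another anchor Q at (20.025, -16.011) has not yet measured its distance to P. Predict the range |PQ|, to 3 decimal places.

eq1: (x − 49.455)² + (y + 44.326)² = 87.8125625620²
eq2: (x − 38.832)² + (y − 3.773)² = 53.1194822744²
eq3: (x − 36.018)² + (y + 6.775)² = 54.3573993790²
eq3−eq2, eq3−eq1 (x²,y² cancel):
  5.628·x + 21.096·y = 312.010274
  26.874·x − 75.102·y = -1688.924924
det = 5.628·-75.102 − 21.096·26.874 = -989.607960
x = (312.010274·-75.102 − 21.096·-1688.924924) / -989.607960 = -12.325047
y = (5.628·-1688.924924 − 312.010274·26.874) / -989.607960 = 18.078102
|P − Q| = √((-12.325047 − 20.025)² + (18.078102 − -16.011)²) = 46.995664

46.996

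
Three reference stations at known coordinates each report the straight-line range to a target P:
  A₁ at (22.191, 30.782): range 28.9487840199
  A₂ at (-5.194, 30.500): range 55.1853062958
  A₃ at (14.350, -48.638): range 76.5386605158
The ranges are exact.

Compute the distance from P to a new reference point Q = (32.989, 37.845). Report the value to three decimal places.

eq1: (x − 22.191)² + (y − 30.782)² = 28.9487840199²
eq2: (x + 5.194)² + (y − 30.500)² = 55.1853062958²
eq3: (x − 14.350)² + (y + 48.638)² = 76.5386605158²
eq1−eq3, eq1−eq2 (x²,y² cancel):
  -15.682·x − 158.840·y = -3888.528918
  -54.770·x − 0.564·y = -2690.130304
det = -15.682·-0.564 − -158.840·-54.770 = -8690.822152
x = (-3888.528918·-0.564 − -158.840·-2690.130304) / -8690.822152 = 48.914494
y = (-15.682·-2690.130304 − -3888.528918·-54.770) / -8690.822152 = 19.651548
|P − Q| = √((48.914494 − 32.989)² + (19.651548 − 37.845)²) = 24.178980

24.179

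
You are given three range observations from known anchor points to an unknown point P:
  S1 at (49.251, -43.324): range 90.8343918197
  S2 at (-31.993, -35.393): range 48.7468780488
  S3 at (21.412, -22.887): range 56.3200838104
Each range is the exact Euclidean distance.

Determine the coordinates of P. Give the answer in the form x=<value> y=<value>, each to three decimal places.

eq1: (x − 49.251)² + (y + 43.324)² = 90.8343918197²
eq2: (x + 31.993)² + (y + 35.393)² = 48.7468780488²
eq3: (x − 21.412)² + (y + 22.887)² = 56.3200838104²
eq3−eq2, eq3−eq1 (x²,y² cancel):
  -106.810·x − 25.012·y = 2089.621706
  55.678·x − 40.874·y = -1758.593433
det = -106.810·-40.874 − -25.012·55.678 = 5758.370076
x = (2089.621706·-40.874 − -25.012·-1758.593433) / 5758.370076 = -22.471139
y = (-106.810·-1758.593433 − 2089.621706·55.678) / 5758.370076 = 12.414868

x=-22.471 y=12.415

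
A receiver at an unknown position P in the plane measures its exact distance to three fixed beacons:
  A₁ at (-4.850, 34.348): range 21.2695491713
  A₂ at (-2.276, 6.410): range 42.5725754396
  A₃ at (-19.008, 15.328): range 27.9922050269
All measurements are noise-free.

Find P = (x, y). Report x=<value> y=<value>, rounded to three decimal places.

eq1: (x + 4.850)² + (y − 34.348)² = 21.2695491713²
eq2: (x + 2.276)² + (y − 6.410)² = 42.5725754396²
eq3: (x + 19.008)² + (y − 15.328)² = 27.9922050269²
eq3−eq2, eq3−eq1 (x²,y² cancel):
  33.464·x − 17.836·y = -1578.844009
  28.316·x + 38.040·y = 938.225776
det = 33.464·38.040 − -17.836·28.316 = 1778.014736
x = (-1578.844009·38.040 − -17.836·938.225776) / 1778.014736 = -24.367082
y = (33.464·938.225776 − -1578.844009·28.316) / 1778.014736 = 42.802420

x=-24.367 y=42.802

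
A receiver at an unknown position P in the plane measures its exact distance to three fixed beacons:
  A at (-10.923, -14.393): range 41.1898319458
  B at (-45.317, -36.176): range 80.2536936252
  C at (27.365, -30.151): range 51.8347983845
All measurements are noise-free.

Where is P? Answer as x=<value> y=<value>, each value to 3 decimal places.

x=12.482 y=19.501

eq1: (x + 10.923)² + (y + 14.393)² = 41.1898319458²
eq2: (x + 45.317)² + (y + 36.176)² = 80.2536936252²
eq3: (x − 27.365)² + (y + 30.151)² = 51.8347983845²
eq1−eq2, eq1−eq3 (x²,y² cancel):
  -68.788·x − 43.566·y = -1708.189998
  76.576·x − 31.516·y = 341.211580
det = -68.788·-31.516 − -43.566·76.576 = 5504.032624
x = (-1708.189998·-31.516 − -43.566·341.211580) / 5504.032624 = 12.481855
y = (-68.788·341.211580 − -1708.189998·76.576) / 5504.032624 = 19.501173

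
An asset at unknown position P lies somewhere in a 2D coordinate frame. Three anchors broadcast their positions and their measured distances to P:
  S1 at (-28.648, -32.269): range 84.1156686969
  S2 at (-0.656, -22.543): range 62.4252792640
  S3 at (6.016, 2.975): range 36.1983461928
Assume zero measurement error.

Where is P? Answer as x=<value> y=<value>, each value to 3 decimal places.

x=19.961 y=36.379

eq1: (x + 28.648)² + (y + 32.269)² = 84.1156686969²
eq2: (x + 0.656)² + (y + 22.543)² = 62.4252792640²
eq3: (x − 6.016)² + (y − 2.975)² = 36.1983461928²
eq2−eq3, eq2−eq1 (x²,y² cancel):
  13.344·x + 51.036·y = 2123.020920
  -55.984·x − 19.452·y = -1825.151149
det = 13.344·-19.452 − 51.036·-55.984 = 2597.631936
x = (2123.020920·-19.452 − 51.036·-1825.151149) / 2597.631936 = 19.961031
y = (13.344·-1825.151149 − 2123.020920·-55.984) / 2597.631936 = 36.379437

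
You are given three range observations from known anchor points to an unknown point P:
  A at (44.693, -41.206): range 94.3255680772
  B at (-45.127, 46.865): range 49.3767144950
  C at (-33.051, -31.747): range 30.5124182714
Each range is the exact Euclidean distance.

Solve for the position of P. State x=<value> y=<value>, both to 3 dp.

x=-41.262 y=-2.360

eq1: (x − 44.693)² + (y + 41.206)² = 94.3255680772²
eq2: (x + 45.127)² + (y − 46.865)² = 49.3767144950²
eq3: (x + 33.051)² + (y + 31.747)² = 30.5124182714²
eq2−eq3, eq2−eq1 (x²,y² cancel):
  24.152·x − 157.224·y = -625.481478
  179.640·x − 176.142·y = -6996.628528
det = 24.152·-176.142 − -157.224·179.640 = 23989.537776
x = (-625.481478·-176.142 − -157.224·-6996.628528) / 23989.537776 = -41.262336
y = (24.152·-6996.628528 − -625.481478·179.640) / 23989.537776 = -2.360241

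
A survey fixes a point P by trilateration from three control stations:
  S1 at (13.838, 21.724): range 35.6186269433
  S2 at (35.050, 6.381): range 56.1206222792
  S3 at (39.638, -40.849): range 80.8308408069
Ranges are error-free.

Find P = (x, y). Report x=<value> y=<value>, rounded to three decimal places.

eq1: (x − 13.838)² + (y − 21.724)² = 35.6186269433²
eq2: (x − 35.050)² + (y − 6.381)² = 56.1206222792²
eq3: (x − 39.638)² + (y + 40.849)² = 80.8308408069²
eq3−eq1, eq3−eq2 (x²,y² cancel):
  -51.600·x + 125.146·y = 2688.548815
  -9.176·x + 94.460·y = 1413.508397
det = -51.600·94.460 − 125.146·-9.176 = -3725.796304
x = (2688.548815·94.460 − 125.146·1413.508397) / -3725.796304 = -20.684276
y = (-51.600·1413.508397 − 2688.548815·-9.176) / -3725.796304 = 12.954790

x=-20.684 y=12.955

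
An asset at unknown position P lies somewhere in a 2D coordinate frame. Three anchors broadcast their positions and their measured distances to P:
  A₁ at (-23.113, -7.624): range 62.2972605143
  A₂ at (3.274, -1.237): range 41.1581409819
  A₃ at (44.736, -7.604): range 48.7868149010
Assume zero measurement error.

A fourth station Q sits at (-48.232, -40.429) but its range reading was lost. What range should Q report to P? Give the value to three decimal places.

eq1: (x + 23.113)² + (y + 7.624)² = 62.2972605143²
eq2: (x − 3.274)² + (y + 1.237)² = 41.1581409819²
eq3: (x − 44.736)² + (y + 7.604)² = 48.7868149010²
eq2−eq3, eq2−eq1 (x²,y² cancel):
  82.924·x − 12.734·y = 1360.720528
  -52.774·x − 12.774·y = -1606.869199
det = 82.924·-12.774 − -12.734·-52.774 = -1731.295292
x = (1360.720528·-12.774 − -12.734·-1606.869199) / -1731.295292 = 21.858615
y = (82.924·-1606.869199 − 1360.720528·-52.774) / -1731.295292 = 35.486353
|P − Q| = √((21.858615 − -48.232)² + (35.486353 − -40.429)²) = 103.323933

103.324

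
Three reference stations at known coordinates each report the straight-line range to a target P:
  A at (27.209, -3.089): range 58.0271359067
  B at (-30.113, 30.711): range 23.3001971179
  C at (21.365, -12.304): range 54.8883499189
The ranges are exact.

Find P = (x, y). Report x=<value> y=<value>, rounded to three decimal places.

x=-29.860 y=7.412

eq1: (x − 27.209)² + (y + 3.089)² = 58.0271359067²
eq2: (x + 30.113)² + (y − 30.711)² = 23.3001971179²
eq3: (x − 21.365)² + (y + 12.304)² = 54.8883499189²
eq1−eq2, eq1−eq3 (x²,y² cancel):
  -114.644·x + 67.600·y = 3924.336004
  -11.688·x − 18.430·y = 212.397584
det = -114.644·-18.430 − 67.600·-11.688 = 2902.997720
x = (3924.336004·-18.430 − 67.600·212.397584) / 2902.997720 = -29.860027
y = (-114.644·212.397584 − 3924.336004·-11.688) / 2902.997720 = 7.412176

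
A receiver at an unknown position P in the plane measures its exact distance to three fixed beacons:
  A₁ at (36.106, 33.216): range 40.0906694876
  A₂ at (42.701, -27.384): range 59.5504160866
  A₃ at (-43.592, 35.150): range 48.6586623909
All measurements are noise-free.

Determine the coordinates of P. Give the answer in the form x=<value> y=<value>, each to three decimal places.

x=0.554 y=14.686

eq1: (x − 36.106)² + (y − 33.216)² = 40.0906694876²
eq2: (x − 42.701)² + (y + 27.384)² = 59.5504160866²
eq3: (x + 43.592)² + (y − 35.150)² = 48.6586623909²
eq3−eq1, eq3−eq2 (x²,y² cancel):
  159.396·x − 3.868·y = 31.564574
  172.586·x − 125.068·y = -1741.112737
det = 159.396·-125.068 − -3.868·172.586 = -19267.776280
x = (31.564574·-125.068 − -3.868·-1741.112737) / -19267.776280 = 0.554415
y = (159.396·-1741.112737 − 31.564574·172.586) / -19267.776280 = 14.686386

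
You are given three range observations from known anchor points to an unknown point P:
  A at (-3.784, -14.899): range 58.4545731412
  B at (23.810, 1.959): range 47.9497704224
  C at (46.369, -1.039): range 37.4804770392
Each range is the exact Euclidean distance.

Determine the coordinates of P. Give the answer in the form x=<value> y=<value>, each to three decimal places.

x=49.753 y=-38.366

eq1: (x + 3.784)² + (y + 14.899)² = 58.4545731412²
eq2: (x − 23.810)² + (y − 1.959)² = 47.9497704224²
eq3: (x − 46.369)² + (y + 1.039)² = 37.4804770392²
eq2−eq3, eq2−eq1 (x²,y² cancel):
  45.118·x − 5.996·y = 2474.804225
  -55.188·x − 33.716·y = -1452.211562
det = 45.118·-33.716 − -5.996·-55.188 = -1852.105736
x = (2474.804225·-33.716 − -5.996·-1452.211562) / -1852.105736 = 49.753077
y = (45.118·-1452.211562 − 2474.804225·-55.188) / -1852.105736 = -38.366392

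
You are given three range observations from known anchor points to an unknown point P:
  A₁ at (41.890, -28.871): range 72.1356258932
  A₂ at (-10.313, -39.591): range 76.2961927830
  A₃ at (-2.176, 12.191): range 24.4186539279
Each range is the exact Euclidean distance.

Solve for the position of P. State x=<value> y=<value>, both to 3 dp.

x=7.573 y=34.579

eq1: (x − 41.890)² + (y + 28.871)² = 72.1356258932²
eq2: (x + 10.313)² + (y + 39.591)² = 76.2961927830²
eq3: (x + 2.176)² + (y − 12.191)² = 24.4186539279²
eq3−eq1, eq3−eq2 (x²,y² cancel):
  88.132·x − 82.124·y = -2172.326579
  -16.274·x − 103.564·y = -3704.388581
det = 88.132·-103.564 − -82.124·-16.274 = -10463.788424
x = (-2172.326579·-103.564 − -82.124·-3704.388581) / -10463.788424 = 7.573201
y = (88.132·-3704.388581 − -2172.326579·-16.274) / -10463.788424 = 34.579026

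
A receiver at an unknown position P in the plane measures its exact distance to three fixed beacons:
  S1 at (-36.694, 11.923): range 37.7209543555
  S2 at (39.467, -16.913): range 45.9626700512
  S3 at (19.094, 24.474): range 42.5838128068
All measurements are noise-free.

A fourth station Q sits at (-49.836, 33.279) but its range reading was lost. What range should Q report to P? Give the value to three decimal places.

61.594

eq1: (x + 36.694)² + (y − 11.923)² = 37.7209543555²
eq2: (x − 39.467)² + (y + 16.913)² = 45.9626700512²
eq3: (x − 19.094)² + (y − 24.474)² = 42.5838128068²
eq3−eq1, eq3−eq2 (x²,y² cancel):
  -111.576·x − 25.102·y = 915.560769
  40.746·x − 82.774·y = 580.950221
det = -111.576·-82.774 − -25.102·40.746 = 10258.397916
x = (915.560769·-82.774 − -25.102·580.950221) / 10258.397916 = -5.966001
y = (-111.576·580.950221 − 915.560769·40.746) / 10258.397916 = -9.955311
|P − Q| = √((-5.966001 − -49.836)² + (-9.955311 − 33.279)²) = 61.593688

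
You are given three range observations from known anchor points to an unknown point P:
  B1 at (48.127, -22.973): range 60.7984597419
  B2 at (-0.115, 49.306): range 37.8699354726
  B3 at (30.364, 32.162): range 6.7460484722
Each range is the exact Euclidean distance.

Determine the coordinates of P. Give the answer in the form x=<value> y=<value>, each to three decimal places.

eq1: (x − 48.127)² + (y + 22.973)² = 60.7984597419²
eq2: (x + 0.115)² + (y − 49.306)² = 37.8699354726²
eq3: (x − 30.364)² + (y − 32.162)² = 6.7460484722²
eq2−eq1, eq2−eq3 (x²,y² cancel):
  96.484·x − 144.558·y = -1849.448697
  60.958·x − 34.288·y = 913.894722
det = 96.484·-34.288 − -144.558·60.958 = 5503.723172
x = (-1849.448697·-34.288 − -144.558·913.894722) / 5503.723172 = 35.525895
y = (96.484·913.894722 − -1849.448697·60.958) / 5503.723172 = 36.505272

x=35.526 y=36.505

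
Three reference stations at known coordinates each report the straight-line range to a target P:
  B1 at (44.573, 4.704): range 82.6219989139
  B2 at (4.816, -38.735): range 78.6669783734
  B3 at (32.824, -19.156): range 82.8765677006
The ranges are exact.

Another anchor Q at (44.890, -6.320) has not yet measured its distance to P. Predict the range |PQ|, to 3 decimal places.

86.868

eq1: (x − 44.573)² + (y − 4.704)² = 82.6219989139²
eq2: (x − 4.816)² + (y + 38.735)² = 78.6669783734²
eq3: (x − 32.824)² + (y + 19.156)² = 82.8765677006²
eq2−eq1, eq2−eq3 (x²,y² cancel):
  79.514·x + 86.878·y = -152.615354
  56.016·x + 39.158·y = -759.258756
det = 79.514·39.158 − 86.878·56.016 = -1752.948836
x = (-152.615354·39.158 − 86.878·-759.258756) / -1752.948836 = -34.220491
y = (79.514·-759.258756 − -152.615354·56.016) / -1752.948836 = 29.563213
|P − Q| = √((-34.220491 − 44.890)² + (29.563213 − -6.320)²) = 86.868146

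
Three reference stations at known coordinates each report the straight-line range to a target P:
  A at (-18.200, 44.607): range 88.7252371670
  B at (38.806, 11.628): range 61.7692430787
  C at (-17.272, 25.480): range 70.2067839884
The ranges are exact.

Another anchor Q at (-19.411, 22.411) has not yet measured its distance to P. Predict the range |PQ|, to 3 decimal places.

eq1: (x + 18.200)² + (y − 44.607)² = 88.7252371670²
eq2: (x − 38.806)² + (y − 11.628)² = 61.7692430787²
eq3: (x + 17.272)² + (y − 25.480)² = 70.2067839884²
eq2−eq3, eq2−eq1 (x²,y² cancel):
  -112.156·x + 27.704·y = -1807.116763
  -114.012·x + 65.958·y = -3376.819891
det = -112.156·65.958 − 27.704·-114.012 = -4238.997000
x = (-1807.116763·65.958 − 27.704·-3376.819891) / -4238.997000 = 6.049164
y = (-112.156·-3376.819891 − -1807.116763·-114.012) / -4238.997000 = -40.740207
|P − Q| = √((6.049164 − -19.411)² + (-40.740207 − 22.411)²) = 68.090344

68.090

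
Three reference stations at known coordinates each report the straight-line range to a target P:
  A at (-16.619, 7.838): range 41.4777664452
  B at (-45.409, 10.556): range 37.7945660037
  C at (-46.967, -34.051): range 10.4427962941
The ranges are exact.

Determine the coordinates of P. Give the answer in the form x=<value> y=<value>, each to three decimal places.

eq1: (x + 16.619)² + (y − 7.838)² = 41.4777664452²
eq2: (x + 45.409)² + (y − 10.556)² = 37.7945660037²
eq3: (x + 46.967)² + (y + 34.051)² = 10.4427962941²
eq1−eq2, eq1−eq3 (x²,y² cancel):
  -57.580·x + 5.436·y = 2127.756902
  -60.696·x − 83.778·y = 4639.097400
det = -57.580·-83.778 − 5.436·-60.696 = 5153.880696
x = (2127.756902·-83.778 − 5.436·4639.097400) / 5153.880696 = -39.480415
y = (-57.580·4639.097400 − 2127.756902·-60.696) / 5153.880696 = -26.770681

x=-39.480 y=-26.771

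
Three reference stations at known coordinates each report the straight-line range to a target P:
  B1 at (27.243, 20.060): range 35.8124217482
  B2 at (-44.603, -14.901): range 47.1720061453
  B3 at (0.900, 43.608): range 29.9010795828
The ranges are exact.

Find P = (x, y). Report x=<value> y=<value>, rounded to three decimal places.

x=-8.229 y=15.135

eq1: (x − 27.243)² + (y − 20.060)² = 35.8124217482²
eq2: (x + 44.603)² + (y + 14.901)² = 47.1720061453²
eq3: (x − 0.900)² + (y − 43.608)² = 29.9010795828²
eq1−eq2, eq1−eq3 (x²,y² cancel):
  -143.692·x − 69.922·y = 124.214149
  -52.686·x + 47.096·y = 1146.338006
det = -143.692·47.096 − -69.922·-52.686 = -10451.228924
x = (124.214149·47.096 − -69.922·1146.338006) / -10451.228924 = -8.229103
y = (-143.692·1146.338006 − 124.214149·-52.686) / -10451.228924 = 15.134608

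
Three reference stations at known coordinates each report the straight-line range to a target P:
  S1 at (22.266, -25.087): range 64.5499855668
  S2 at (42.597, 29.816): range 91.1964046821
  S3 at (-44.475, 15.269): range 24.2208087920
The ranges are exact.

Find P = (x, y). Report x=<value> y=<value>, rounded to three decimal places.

eq1: (x − 22.266)² + (y + 25.087)² = 64.5499855668²
eq2: (x − 42.597)² + (y − 29.816)² = 91.1964046821²
eq3: (x + 44.475)² + (y − 15.269)² = 24.2208087920²
eq2−eq1, eq2−eq3 (x²,y² cancel):
  -40.662·x − 109.806·y = 2571.717650
  -174.144·x − 29.094·y = 7237.806369
det = -40.662·-29.094 − -109.806·-174.144 = -17939.035836
x = (2571.717650·-29.094 − -109.806·7237.806369) / -17939.035836 = -40.132202
y = (-40.662·7237.806369 − 2571.717650·-174.144) / -17939.035836 = -8.559296

x=-40.132 y=-8.559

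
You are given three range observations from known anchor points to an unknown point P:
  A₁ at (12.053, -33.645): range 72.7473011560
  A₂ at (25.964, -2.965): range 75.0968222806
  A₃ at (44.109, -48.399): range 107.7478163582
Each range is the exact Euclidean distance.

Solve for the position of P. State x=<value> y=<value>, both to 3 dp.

eq1: (x − 12.053)² + (y + 33.645)² = 72.7473011560²
eq2: (x − 25.964)² + (y + 2.965)² = 75.0968222806²
eq3: (x − 44.109)² + (y + 48.399)² = 107.7478163582²
eq2−eq1, eq2−eq3 (x²,y² cancel):
  -27.822·x − 61.360·y = 941.703204
  36.290·x − 90.868·y = -2364.912652
det = -27.822·-90.868 − -61.360·36.290 = 4754.883896
x = (941.703204·-90.868 − -61.360·-2364.912652) / 4754.883896 = -48.514692
y = (-27.822·-2364.912652 − 941.703204·36.290) / 4754.883896 = 6.650465

x=-48.515 y=6.650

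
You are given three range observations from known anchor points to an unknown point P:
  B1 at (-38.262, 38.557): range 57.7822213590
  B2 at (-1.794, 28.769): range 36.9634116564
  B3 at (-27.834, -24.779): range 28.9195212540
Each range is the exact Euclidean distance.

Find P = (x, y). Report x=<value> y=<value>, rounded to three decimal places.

eq1: (x + 38.262)² + (y − 38.557)² = 57.7822213590²
eq2: (x + 1.794)² + (y − 28.769)² = 36.9634116564²
eq3: (x + 27.834)² + (y + 24.779)² = 28.9195212540²
eq2−eq1, eq2−eq3 (x²,y² cancel):
  -72.936·x + 19.576·y = 147.257792
  -52.080·x − 107.096·y = 1087.811692
det = -72.936·-107.096 − 19.576·-52.080 = 8830.671936
x = (147.257792·-107.096 − 19.576·1087.811692) / 8830.671936 = -4.197384
y = (-72.936·1087.811692 − 147.257792·-52.080) / 8830.671936 = -8.116194

x=-4.197 y=-8.116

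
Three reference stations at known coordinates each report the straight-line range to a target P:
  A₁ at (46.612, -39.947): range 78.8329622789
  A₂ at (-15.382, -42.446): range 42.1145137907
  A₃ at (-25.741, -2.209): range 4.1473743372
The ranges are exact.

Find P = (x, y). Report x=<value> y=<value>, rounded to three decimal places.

x=-21.830 y=-0.828

eq1: (x − 46.612)² + (y + 39.947)² = 78.8329622789²
eq2: (x + 15.382)² + (y + 42.446)² = 42.1145137907²
eq3: (x + 25.741)² + (y + 2.209)² = 4.1473743372²
eq1−eq3, eq1−eq2 (x²,y² cancel):
  -144.706·x + 75.476·y = 3096.472637
  -123.988·x − 4.998·y = 2710.831157
det = -144.706·-4.998 − 75.476·-123.988 = 10081.358876
x = (3096.472637·-4.998 − 75.476·2710.831157) / 10081.358876 = -21.830278
y = (-144.706·2710.831157 − 3096.472637·-123.988) / 10081.358876 = -0.828071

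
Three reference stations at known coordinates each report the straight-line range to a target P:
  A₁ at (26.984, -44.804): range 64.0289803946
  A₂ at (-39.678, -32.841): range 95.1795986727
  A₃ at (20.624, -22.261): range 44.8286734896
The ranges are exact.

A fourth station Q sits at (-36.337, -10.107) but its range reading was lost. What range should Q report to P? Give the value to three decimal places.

eq1: (x − 26.984)² + (y + 44.804)² = 64.0289803946²
eq2: (x + 39.678)² + (y + 32.841)² = 95.1795986727²
eq3: (x − 20.624)² + (y + 22.261)² = 44.8286734896²
eq1−eq2, eq1−eq3 (x²,y² cancel):
  -133.324·x + 23.926·y = -5042.105380
  -12.720·x + 45.086·y = 275.467189
det = -133.324·45.086 − 23.926·-12.720 = -5706.707144
x = (-5042.105380·45.086 − 23.926·275.467189) / -5706.707144 = 40.990222
y = (-133.324·275.467189 − -5042.105380·-12.720) / -5706.707144 = 17.674285
|P − Q| = √((40.990222 − -36.337)² + (17.674285 − -10.107)²) = 82.166289

82.166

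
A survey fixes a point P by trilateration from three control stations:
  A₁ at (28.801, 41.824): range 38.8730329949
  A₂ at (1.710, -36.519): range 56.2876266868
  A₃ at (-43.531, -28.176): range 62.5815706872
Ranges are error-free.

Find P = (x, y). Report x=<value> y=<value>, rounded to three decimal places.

x=-3.069 y=19.565

eq1: (x − 28.801)² + (y − 41.824)² = 38.8730329949²
eq2: (x − 1.710)² + (y + 36.519)² = 56.2876266868²
eq3: (x + 43.531)² + (y + 28.176)² = 62.5815706872²
eq2−eq3, eq2−eq1 (x²,y² cancel):
  -90.482·x + 16.686·y = 604.117404
  54.182·x + 156.686·y = 2899.367340
det = -90.482·156.686 − 16.686·54.182 = -15081.343504
x = (604.117404·156.686 − 16.686·2899.367340) / -15081.343504 = -3.068553
y = (-90.482·2899.367340 − 604.117404·54.182) / -15081.343504 = 19.565422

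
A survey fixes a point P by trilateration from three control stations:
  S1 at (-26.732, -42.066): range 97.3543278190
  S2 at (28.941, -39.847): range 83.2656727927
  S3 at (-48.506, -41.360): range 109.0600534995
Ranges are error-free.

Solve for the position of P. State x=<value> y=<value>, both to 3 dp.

eq1: (x + 26.732)² + (y + 42.066)² = 97.3543278190²
eq2: (x − 28.941)² + (y + 39.847)² = 83.2656727927²
eq3: (x + 48.506)² + (y + 41.360)² = 109.0600534995²
eq1−eq3, eq1−eq2 (x²,y² cancel):
  -43.548·x + 1.412·y = -836.896668
  111.346·x + 4.438·y = 2485.909589
det = -43.548·4.438 − 1.412·111.346 = -350.486576
x = (-836.896668·4.438 − 1.412·2485.909589) / -350.486576 = 20.612064
y = (-43.548·2485.909589 − -836.896668·111.346) / -350.486576 = 43.001060

x=20.612 y=43.001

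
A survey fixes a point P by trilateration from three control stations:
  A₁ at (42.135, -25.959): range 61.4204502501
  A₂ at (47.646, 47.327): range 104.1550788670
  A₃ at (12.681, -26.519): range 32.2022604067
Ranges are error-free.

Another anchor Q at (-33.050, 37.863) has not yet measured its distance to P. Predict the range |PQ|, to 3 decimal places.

eq1: (x − 42.135)² + (y + 25.959)² = 61.4204502501²
eq2: (x − 47.646)² + (y − 47.327)² = 104.1550788670²
eq3: (x − 12.681)² + (y + 26.519)² = 32.2022604067²
eq2−eq1, eq2−eq3 (x²,y² cancel):
  -11.022·x − 146.572·y = 5015.050406
  -69.930·x − 147.692·y = 6165.373755
det = -11.022·-147.692 − -146.572·-69.930 = -8621.918736
x = (5015.050406·-147.692 − -146.572·6165.373755) / -8621.918736 = -18.903952
y = (-11.022·6165.373755 − 5015.050406·-69.930) / -8621.918736 = -32.794061
|P − Q| = √((-18.903952 − -33.050)² + (-32.794061 − 37.863)²) = 72.059218

72.059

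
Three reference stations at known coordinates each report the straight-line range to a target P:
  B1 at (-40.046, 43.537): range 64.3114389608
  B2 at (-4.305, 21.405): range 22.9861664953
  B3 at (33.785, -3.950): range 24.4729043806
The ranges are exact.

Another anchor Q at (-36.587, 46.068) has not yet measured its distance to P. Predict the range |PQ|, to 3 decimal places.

63.281

eq1: (x + 40.046)² + (y − 43.537)² = 64.3114389608²
eq2: (x + 4.305)² + (y − 21.405)² = 22.9861664953²
eq3: (x − 33.785)² + (y + 3.950)² = 24.4729043806²
eq3−eq2, eq3−eq1 (x²,y² cancel):
  -76.180·x + 50.710·y = -609.762476
  -147.662·x + 94.974·y = -1194.914372
det = -76.180·94.974 − 50.710·-147.662 = 252.820700
x = (-609.762476·94.974 − 50.710·-1194.914372) / 252.820700 = 10.610391
y = (-76.180·-1194.914372 − -609.762476·-147.662) / 252.820700 = 3.915147
|P − Q| = √((10.610391 − -36.587)² + (3.915147 − 46.068)²) = 63.280777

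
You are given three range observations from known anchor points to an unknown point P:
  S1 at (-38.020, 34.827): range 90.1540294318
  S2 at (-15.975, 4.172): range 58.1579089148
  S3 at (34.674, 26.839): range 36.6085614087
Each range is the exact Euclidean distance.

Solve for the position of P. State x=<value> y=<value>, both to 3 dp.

x=40.604 y=-9.286

eq1: (x + 38.020)² + (y − 34.827)² = 90.1540294318²
eq2: (x + 15.975)² + (y − 4.172)² = 58.1579089148²
eq3: (x − 34.674)² + (y − 26.839)² = 36.6085614087²
eq2−eq3, eq2−eq1 (x²,y² cancel):
  101.298·x + 45.334·y = 3692.167589
  -44.090·x + 61.310·y = -2359.572533
det = 101.298·61.310 − 45.334·-44.090 = 8209.356440
x = (3692.167589·61.310 − 45.334·-2359.572533) / 8209.356440 = 40.604359
y = (101.298·-2359.572533 − 3692.167589·-44.090) / 8209.356440 = -9.286027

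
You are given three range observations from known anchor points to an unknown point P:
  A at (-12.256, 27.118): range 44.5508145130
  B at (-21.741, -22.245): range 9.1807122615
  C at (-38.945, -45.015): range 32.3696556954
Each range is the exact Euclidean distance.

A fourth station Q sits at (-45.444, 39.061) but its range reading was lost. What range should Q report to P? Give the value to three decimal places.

eq1: (x + 12.256)² + (y − 27.118)² = 44.5508145130²
eq2: (x + 21.741)² + (y + 22.245)² = 9.1807122615²
eq3: (x + 38.945)² + (y + 45.015)² = 32.3696556954²
eq2−eq1, eq2−eq3 (x²,y² cancel):
  18.970·x + 98.726·y = -1982.405242
  -34.408·x − 45.540·y = 1612.043012
det = 18.970·-45.540 − 98.726·-34.408 = 2533.070408
x = (-1982.405242·-45.540 − 98.726·1612.043012) / 2533.070408 = -27.189068
y = (18.970·1612.043012 − -1982.405242·-34.408) / 2533.070408 = -14.855546
|P − Q| = √((-27.189068 − -45.444)² + (-14.855546 − 39.061)²) = 56.923075

56.923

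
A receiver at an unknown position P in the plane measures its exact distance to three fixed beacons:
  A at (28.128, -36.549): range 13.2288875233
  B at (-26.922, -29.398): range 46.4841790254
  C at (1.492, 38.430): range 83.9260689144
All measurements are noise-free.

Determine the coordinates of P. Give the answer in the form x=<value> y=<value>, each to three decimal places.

x=17.205 y=-44.012

eq1: (x − 28.128)² + (y + 36.549)² = 13.2288875233²
eq2: (x + 26.922)² + (y + 29.398)² = 46.4841790254²
eq3: (x − 1.492)² + (y − 38.430)² = 83.9260689144²
eq3−eq2, eq3−eq1 (x²,y² cancel):
  -56.828·x − 135.656·y = 4992.751668
  53.272·x − 149.958·y = 7516.504399
det = -56.828·-149.958 − -135.656·53.272 = 15748.479656
x = (4992.751668·-149.958 − -135.656·7516.504399) / 15748.479656 = 17.205208
y = (-56.828·7516.504399 − 4992.751668·53.272) / 15748.479656 = -44.011980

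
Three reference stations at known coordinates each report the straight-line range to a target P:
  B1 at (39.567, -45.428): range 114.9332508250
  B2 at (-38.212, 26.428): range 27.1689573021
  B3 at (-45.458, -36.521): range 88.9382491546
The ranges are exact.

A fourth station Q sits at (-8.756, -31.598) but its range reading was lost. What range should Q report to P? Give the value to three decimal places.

83.055

eq1: (x − 39.567)² + (y + 45.428)² = 114.9332508250²
eq2: (x + 38.212)² + (y − 26.428)² = 27.1689573021²
eq3: (x + 45.458)² + (y + 36.521)² = 88.9382491546²
eq2−eq3, eq2−eq1 (x²,y² cancel):
  -14.492·x − 125.898·y = -5930.242845
  155.558·x − 143.712·y = -11000.845359
det = -14.492·-143.712 − -125.898·155.558 = 21667.115388
x = (-5930.242845·-143.712 − -125.898·-11000.845359) / 21667.115388 = -24.587369
y = (-14.492·-11000.845359 − -5930.242845·155.558) / 21667.115388 = 49.933780
|P − Q| = √((-24.587369 − -8.756)² + (49.933780 − -31.598)²) = 83.054581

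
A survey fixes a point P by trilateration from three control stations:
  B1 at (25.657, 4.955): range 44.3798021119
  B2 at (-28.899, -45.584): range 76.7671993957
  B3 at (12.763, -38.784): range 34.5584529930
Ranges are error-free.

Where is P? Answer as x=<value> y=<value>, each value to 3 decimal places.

eq1: (x − 25.657)² + (y − 4.955)² = 44.3798021119²
eq2: (x + 28.899)² + (y + 45.584)² = 76.7671993957²
eq3: (x − 12.763)² + (y + 38.784)² = 34.5584529930²
eq1−eq2, eq1−eq3 (x²,y² cancel):
  -109.112·x − 101.078·y = -1693.416485
  -25.788·x − 87.478·y = 1759.539313
det = -109.112·-87.478 − -101.078·-25.788 = 6938.300072
x = (-1693.416485·-87.478 − -101.078·1759.539313) / 6938.300072 = 46.983757
y = (-109.112·1759.539313 − -1693.416485·-25.788) / 6938.300072 = -33.964613

x=46.984 y=-33.965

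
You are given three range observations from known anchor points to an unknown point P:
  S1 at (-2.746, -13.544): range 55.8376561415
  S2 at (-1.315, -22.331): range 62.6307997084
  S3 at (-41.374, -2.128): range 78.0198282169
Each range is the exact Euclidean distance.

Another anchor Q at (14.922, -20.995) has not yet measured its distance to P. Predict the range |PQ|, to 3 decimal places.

55.463

eq1: (x + 2.746)² + (y + 13.544)² = 55.8376561415²
eq2: (x + 1.315)² + (y + 22.331)² = 62.6307997084²
eq3: (x + 41.374)² + (y + 2.128)² = 78.0198282169²
eq1−eq2, eq1−eq3 (x²,y² cancel):
  2.862·x − 17.574·y = -495.350895
  -77.256·x + 22.832·y = -1443.893944
det = 2.862·22.832 − -17.574·-77.256 = -1292.351760
x = (-495.350895·22.832 − -17.574·-1443.893944) / -1292.351760 = 28.386114
y = (2.862·-1443.893944 − -495.350895·-77.256) / -1292.351760 = 32.809375
|P − Q| = √((28.386114 − 14.922)² + (32.809375 − -20.995)²) = 55.463439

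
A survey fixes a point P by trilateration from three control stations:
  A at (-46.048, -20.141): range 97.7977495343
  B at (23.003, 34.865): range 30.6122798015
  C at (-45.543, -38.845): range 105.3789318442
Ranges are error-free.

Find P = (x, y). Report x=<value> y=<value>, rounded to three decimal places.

x=45.541 y=14.149

eq1: (x + 46.048)² + (y + 20.141)² = 97.7977495343²
eq2: (x − 23.003)² + (y − 34.865)² = 30.6122798015²
eq3: (x + 45.543)² + (y + 38.845)² = 105.3789318442²
eq3−eq2, eq3−eq1 (x²,y² cancel):
  137.092·x + 147.420·y = 8329.214962
  -1.010·x + 37.408·y = 483.298774
det = 137.092·37.408 − 147.420·-1.010 = 5277.231736
x = (8329.214962·37.408 − 147.420·483.298774) / 5277.231736 = 45.541181
y = (137.092·483.298774 − 8329.214962·-1.010) / 5277.231736 = 14.149256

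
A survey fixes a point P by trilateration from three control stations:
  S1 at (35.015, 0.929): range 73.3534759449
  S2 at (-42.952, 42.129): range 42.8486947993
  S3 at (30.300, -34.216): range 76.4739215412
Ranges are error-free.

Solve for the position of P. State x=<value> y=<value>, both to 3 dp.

x=-38.325 y=-0.469

eq1: (x − 35.015)² + (y − 0.929)² = 73.3534759449²
eq2: (x + 42.952)² + (y − 42.129)² = 42.8486947993²
eq3: (x − 30.300)² + (y + 34.216)² = 76.4739215412²
eq1−eq3, eq1−eq2 (x²,y² cancel):
  -9.430·x − 70.290·y = 394.383147
  -155.934·x + 82.400·y = 5937.535466
det = -9.430·82.400 − -70.290·-155.934 = -11737.632860
x = (394.383147·82.400 − -70.290·5937.535466) / -11737.632860 = -38.325150
y = (-9.430·5937.535466 − 394.383147·-155.934) / -11737.632860 = -0.469156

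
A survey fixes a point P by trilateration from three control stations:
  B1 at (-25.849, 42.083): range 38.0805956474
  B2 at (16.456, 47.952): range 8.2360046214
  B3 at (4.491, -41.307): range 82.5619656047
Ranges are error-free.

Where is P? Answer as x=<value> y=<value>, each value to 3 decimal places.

x=12.213 y=40.893

eq1: (x + 25.849)² + (y − 42.083)² = 38.0805956474²
eq2: (x − 16.456)² + (y − 47.952)² = 8.2360046214²
eq3: (x − 4.491)² + (y + 41.307)² = 82.5619656047²
eq2−eq3, eq2−eq1 (x²,y² cancel):
  -23.930·x − 178.518·y = -7592.403302
  -84.610·x − 11.738·y = -1513.344543
det = -23.930·-11.738 − -178.518·-84.610 = -14823.517640
x = (-7592.403302·-11.738 − -178.518·-1513.344543) / -14823.517640 = 12.212999
y = (-23.930·-1513.344543 − -7592.403302·-84.610) / -14823.517640 = 40.893054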